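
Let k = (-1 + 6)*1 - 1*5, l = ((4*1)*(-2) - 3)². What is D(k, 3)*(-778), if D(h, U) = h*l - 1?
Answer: 778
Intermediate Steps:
l = 121 (l = (4*(-2) - 3)² = (-8 - 3)² = (-11)² = 121)
k = 0 (k = 5*1 - 5 = 5 - 5 = 0)
D(h, U) = -1 + 121*h (D(h, U) = h*121 - 1 = 121*h - 1 = -1 + 121*h)
D(k, 3)*(-778) = (-1 + 121*0)*(-778) = (-1 + 0)*(-778) = -1*(-778) = 778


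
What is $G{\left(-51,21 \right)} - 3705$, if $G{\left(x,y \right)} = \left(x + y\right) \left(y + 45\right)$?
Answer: $-5685$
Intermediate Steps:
$G{\left(x,y \right)} = \left(45 + y\right) \left(x + y\right)$ ($G{\left(x,y \right)} = \left(x + y\right) \left(45 + y\right) = \left(45 + y\right) \left(x + y\right)$)
$G{\left(-51,21 \right)} - 3705 = \left(21^{2} + 45 \left(-51\right) + 45 \cdot 21 - 1071\right) - 3705 = \left(441 - 2295 + 945 - 1071\right) - 3705 = -1980 - 3705 = -5685$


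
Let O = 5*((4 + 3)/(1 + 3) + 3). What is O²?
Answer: 9025/16 ≈ 564.06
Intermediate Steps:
O = 95/4 (O = 5*(7/4 + 3) = 5*(19/4) = 95/4 ≈ 23.750)
O² = (95/4)² = 9025/16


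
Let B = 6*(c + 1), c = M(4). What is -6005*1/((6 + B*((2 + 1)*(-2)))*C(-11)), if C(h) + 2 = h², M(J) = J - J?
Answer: 1201/714 ≈ 1.6821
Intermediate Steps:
M(J) = 0
c = 0
B = 6 (B = 6*(0 + 1) = 6*1 = 6)
C(h) = -2 + h²
-6005*1/((6 + B*((2 + 1)*(-2)))*C(-11)) = -6005*1/((-2 + (-11)²)*(6 + 6*((2 + 1)*(-2)))) = -6005*1/((-2 + 121)*(6 + 6*(3*(-2)))) = -6005*1/(119*(6 + 6*(-6))) = -6005*1/(119*(6 - 36)) = -6005/((-30*119)) = -6005/(-3570) = -6005*(-1/3570) = 1201/714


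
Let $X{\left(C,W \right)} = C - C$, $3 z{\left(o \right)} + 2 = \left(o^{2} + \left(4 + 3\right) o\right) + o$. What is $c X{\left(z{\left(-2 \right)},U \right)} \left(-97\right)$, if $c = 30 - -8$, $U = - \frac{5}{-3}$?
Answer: $0$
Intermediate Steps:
$U = \frac{5}{3}$ ($U = \left(-5\right) \left(- \frac{1}{3}\right) = \frac{5}{3} \approx 1.6667$)
$z{\left(o \right)} = - \frac{2}{3} + \frac{o^{2}}{3} + \frac{8 o}{3}$ ($z{\left(o \right)} = - \frac{2}{3} + \frac{\left(o^{2} + \left(4 + 3\right) o\right) + o}{3} = - \frac{2}{3} + \frac{\left(o^{2} + 7 o\right) + o}{3} = - \frac{2}{3} + \frac{o^{2} + 8 o}{3} = - \frac{2}{3} + \left(\frac{o^{2}}{3} + \frac{8 o}{3}\right) = - \frac{2}{3} + \frac{o^{2}}{3} + \frac{8 o}{3}$)
$c = 38$ ($c = 30 + 8 = 38$)
$X{\left(C,W \right)} = 0$
$c X{\left(z{\left(-2 \right)},U \right)} \left(-97\right) = 38 \cdot 0 \left(-97\right) = 0 \left(-97\right) = 0$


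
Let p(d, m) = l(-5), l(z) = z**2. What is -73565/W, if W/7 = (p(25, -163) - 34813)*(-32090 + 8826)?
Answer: -73565/5665156224 ≈ -1.2986e-5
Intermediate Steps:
p(d, m) = 25 (p(d, m) = (-5)**2 = 25)
W = 5665156224 (W = 7*((25 - 34813)*(-32090 + 8826)) = 7*(-34788*(-23264)) = 7*809308032 = 5665156224)
-73565/W = -73565/5665156224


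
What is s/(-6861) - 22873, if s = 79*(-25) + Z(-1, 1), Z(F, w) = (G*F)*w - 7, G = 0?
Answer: -156929671/6861 ≈ -22873.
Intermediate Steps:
Z(F, w) = -7 (Z(F, w) = (0*F)*w - 7 = 0*w - 7 = 0 - 7 = -7)
s = -1982 (s = 79*(-25) - 7 = -1975 - 7 = -1982)
s/(-6861) - 22873 = -1982/(-6861) - 22873 = -1982*(-1/6861) - 22873 = 1982/6861 - 22873 = -156929671/6861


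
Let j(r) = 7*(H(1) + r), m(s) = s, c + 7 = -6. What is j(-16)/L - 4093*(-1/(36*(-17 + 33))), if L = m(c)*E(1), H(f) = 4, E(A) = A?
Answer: 101593/7488 ≈ 13.567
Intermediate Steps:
c = -13 (c = -7 - 6 = -13)
L = -13 (L = -13*1 = -13)
j(r) = 28 + 7*r (j(r) = 7*(4 + r) = 28 + 7*r)
j(-16)/L - 4093*(-1/(36*(-17 + 33))) = (28 + 7*(-16))/(-13) - 4093*(-1/(36*(-17 + 33))) = (28 - 112)*(-1/13) - 4093/(16*(-36)) = -84*(-1/13) - 4093/(-576) = 84/13 - 4093*(-1/576) = 84/13 + 4093/576 = 101593/7488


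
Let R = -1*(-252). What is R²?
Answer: 63504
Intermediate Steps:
R = 252
R² = 252² = 63504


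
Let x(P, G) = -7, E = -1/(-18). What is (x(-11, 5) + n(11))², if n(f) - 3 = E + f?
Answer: 16129/324 ≈ 49.781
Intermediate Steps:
E = 1/18 (E = -1*(-1/18) = 1/18 ≈ 0.055556)
n(f) = 55/18 + f (n(f) = 3 + (1/18 + f) = 55/18 + f)
(x(-11, 5) + n(11))² = (-7 + (55/18 + 11))² = (-7 + 253/18)² = (127/18)² = 16129/324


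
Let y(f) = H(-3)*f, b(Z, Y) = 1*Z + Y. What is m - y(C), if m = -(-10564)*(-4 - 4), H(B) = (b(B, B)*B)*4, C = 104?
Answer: -92000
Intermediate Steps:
b(Z, Y) = Y + Z (b(Z, Y) = Z + Y = Y + Z)
H(B) = 8*B² (H(B) = ((B + B)*B)*4 = ((2*B)*B)*4 = (2*B²)*4 = 8*B²)
y(f) = 72*f (y(f) = (8*(-3)²)*f = (8*9)*f = 72*f)
m = -84512 (m = -(-10564)*(-8) = -5282*16 = -84512)
m - y(C) = -84512 - 72*104 = -84512 - 1*7488 = -84512 - 7488 = -92000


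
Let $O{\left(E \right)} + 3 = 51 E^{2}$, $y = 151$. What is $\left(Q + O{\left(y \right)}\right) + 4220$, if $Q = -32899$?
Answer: $1134169$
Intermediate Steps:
$O{\left(E \right)} = -3 + 51 E^{2}$
$\left(Q + O{\left(y \right)}\right) + 4220 = \left(-32899 - \left(3 - 51 \cdot 151^{2}\right)\right) + 4220 = \left(-32899 + \left(-3 + 51 \cdot 22801\right)\right) + 4220 = \left(-32899 + \left(-3 + 1162851\right)\right) + 4220 = \left(-32899 + 1162848\right) + 4220 = 1129949 + 4220 = 1134169$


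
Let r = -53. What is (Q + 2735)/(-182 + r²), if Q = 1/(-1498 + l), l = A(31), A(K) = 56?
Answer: 3943869/3788134 ≈ 1.0411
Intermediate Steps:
l = 56
Q = -1/1442 (Q = 1/(-1498 + 56) = 1/(-1442) = -1/1442 ≈ -0.00069348)
(Q + 2735)/(-182 + r²) = (-1/1442 + 2735)/(-182 + (-53)²) = 3943869/(1442*(-182 + 2809)) = (3943869/1442)/2627 = (3943869/1442)*(1/2627) = 3943869/3788134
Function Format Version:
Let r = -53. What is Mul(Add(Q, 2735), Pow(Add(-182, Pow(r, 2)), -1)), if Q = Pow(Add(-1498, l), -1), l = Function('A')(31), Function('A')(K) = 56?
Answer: Rational(3943869, 3788134) ≈ 1.0411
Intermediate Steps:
l = 56
Q = Rational(-1, 1442) (Q = Pow(Add(-1498, 56), -1) = Pow(-1442, -1) = Rational(-1, 1442) ≈ -0.00069348)
Mul(Add(Q, 2735), Pow(Add(-182, Pow(r, 2)), -1)) = Mul(Add(Rational(-1, 1442), 2735), Pow(Add(-182, Pow(-53, 2)), -1)) = Mul(Rational(3943869, 1442), Pow(Add(-182, 2809), -1)) = Mul(Rational(3943869, 1442), Pow(2627, -1)) = Mul(Rational(3943869, 1442), Rational(1, 2627)) = Rational(3943869, 3788134)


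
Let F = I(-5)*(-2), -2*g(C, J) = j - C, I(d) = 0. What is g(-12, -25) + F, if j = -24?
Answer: 6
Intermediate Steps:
g(C, J) = 12 + C/2 (g(C, J) = -(-24 - C)/2 = 12 + C/2)
F = 0 (F = 0*(-2) = 0)
g(-12, -25) + F = (12 + (½)*(-12)) + 0 = (12 - 6) + 0 = 6 + 0 = 6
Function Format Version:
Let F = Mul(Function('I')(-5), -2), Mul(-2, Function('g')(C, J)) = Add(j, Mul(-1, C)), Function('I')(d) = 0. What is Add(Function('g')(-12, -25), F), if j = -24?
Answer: 6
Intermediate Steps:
Function('g')(C, J) = Add(12, Mul(Rational(1, 2), C)) (Function('g')(C, J) = Mul(Rational(-1, 2), Add(-24, Mul(-1, C))) = Add(12, Mul(Rational(1, 2), C)))
F = 0 (F = Mul(0, -2) = 0)
Add(Function('g')(-12, -25), F) = Add(Add(12, Mul(Rational(1, 2), -12)), 0) = Add(Add(12, -6), 0) = Add(6, 0) = 6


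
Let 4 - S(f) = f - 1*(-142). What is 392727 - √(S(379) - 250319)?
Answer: 392727 - 2*I*√62709 ≈ 3.9273e+5 - 500.84*I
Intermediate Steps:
S(f) = -138 - f (S(f) = 4 - (f - 1*(-142)) = 4 - (f + 142) = 4 - (142 + f) = 4 + (-142 - f) = -138 - f)
392727 - √(S(379) - 250319) = 392727 - √((-138 - 1*379) - 250319) = 392727 - √((-138 - 379) - 250319) = 392727 - √(-517 - 250319) = 392727 - √(-250836) = 392727 - 2*I*√62709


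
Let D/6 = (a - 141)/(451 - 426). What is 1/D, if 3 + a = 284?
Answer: 5/168 ≈ 0.029762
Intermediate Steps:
a = 281 (a = -3 + 284 = 281)
D = 168/5 (D = 6*((281 - 141)/(451 - 426)) = 6*(140/25) = 6*(140*(1/25)) = 6*(28/5) = 168/5 ≈ 33.600)
1/D = 1/(168/5) = 5/168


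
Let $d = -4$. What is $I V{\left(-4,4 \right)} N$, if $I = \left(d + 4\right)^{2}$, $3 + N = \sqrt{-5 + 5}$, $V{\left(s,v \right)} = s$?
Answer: $0$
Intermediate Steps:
$N = -3$ ($N = -3 + \sqrt{-5 + 5} = -3 + \sqrt{0} = -3 + 0 = -3$)
$I = 0$ ($I = \left(-4 + 4\right)^{2} = 0^{2} = 0$)
$I V{\left(-4,4 \right)} N = 0 \left(-4\right) \left(-3\right) = 0 \left(-3\right) = 0$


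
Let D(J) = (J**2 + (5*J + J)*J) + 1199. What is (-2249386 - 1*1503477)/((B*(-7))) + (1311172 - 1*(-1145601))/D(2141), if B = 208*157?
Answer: 60492420072737/3667571880336 ≈ 16.494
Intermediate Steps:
B = 32656
D(J) = 1199 + 7*J**2 (D(J) = (J**2 + (6*J)*J) + 1199 = (J**2 + 6*J**2) + 1199 = 7*J**2 + 1199 = 1199 + 7*J**2)
(-2249386 - 1*1503477)/((B*(-7))) + (1311172 - 1*(-1145601))/D(2141) = (-2249386 - 1*1503477)/((32656*(-7))) + (1311172 - 1*(-1145601))/(1199 + 7*2141**2) = (-2249386 - 1503477)/(-228592) + (1311172 + 1145601)/(1199 + 7*4583881) = -3752863*(-1/228592) + 2456773/(1199 + 32087167) = 3752863/228592 + 2456773/32088366 = 60492420072737/3667571880336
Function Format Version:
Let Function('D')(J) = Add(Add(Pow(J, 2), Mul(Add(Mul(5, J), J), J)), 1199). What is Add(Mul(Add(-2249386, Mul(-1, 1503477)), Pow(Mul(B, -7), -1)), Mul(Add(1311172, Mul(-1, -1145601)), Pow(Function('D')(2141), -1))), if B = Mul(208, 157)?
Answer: Rational(60492420072737, 3667571880336) ≈ 16.494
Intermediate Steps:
B = 32656
Function('D')(J) = Add(1199, Mul(7, Pow(J, 2))) (Function('D')(J) = Add(Add(Pow(J, 2), Mul(Mul(6, J), J)), 1199) = Add(Add(Pow(J, 2), Mul(6, Pow(J, 2))), 1199) = Add(Mul(7, Pow(J, 2)), 1199) = Add(1199, Mul(7, Pow(J, 2))))
Add(Mul(Add(-2249386, Mul(-1, 1503477)), Pow(Mul(B, -7), -1)), Mul(Add(1311172, Mul(-1, -1145601)), Pow(Function('D')(2141), -1))) = Add(Mul(Add(-2249386, Mul(-1, 1503477)), Pow(Mul(32656, -7), -1)), Mul(Add(1311172, Mul(-1, -1145601)), Pow(Add(1199, Mul(7, Pow(2141, 2))), -1))) = Add(Mul(Add(-2249386, -1503477), Pow(-228592, -1)), Mul(Add(1311172, 1145601), Pow(Add(1199, Mul(7, 4583881)), -1))) = Add(Mul(-3752863, Rational(-1, 228592)), Mul(2456773, Pow(Add(1199, 32087167), -1))) = Add(Rational(3752863, 228592), Mul(2456773, Pow(32088366, -1))) = Add(Rational(3752863, 228592), Mul(2456773, Rational(1, 32088366))) = Add(Rational(3752863, 228592), Rational(2456773, 32088366)) = Rational(60492420072737, 3667571880336)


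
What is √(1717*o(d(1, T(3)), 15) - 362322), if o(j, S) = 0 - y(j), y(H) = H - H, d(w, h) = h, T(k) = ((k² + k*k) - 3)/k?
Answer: 3*I*√40258 ≈ 601.93*I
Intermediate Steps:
T(k) = (-3 + 2*k²)/k (T(k) = ((k² + k²) - 3)/k = (2*k² - 3)/k = (-3 + 2*k²)/k)
y(H) = 0
o(j, S) = 0 (o(j, S) = 0 - 1*0 = 0 + 0 = 0)
√(1717*o(d(1, T(3)), 15) - 362322) = √(1717*0 - 362322) = √(0 - 362322) = √(-362322) = 3*I*√40258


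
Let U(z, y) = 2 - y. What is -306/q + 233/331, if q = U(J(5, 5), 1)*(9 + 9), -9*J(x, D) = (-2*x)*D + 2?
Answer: -5394/331 ≈ -16.296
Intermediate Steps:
J(x, D) = -2/9 + 2*D*x/9 (J(x, D) = -((-2*x)*D + 2)/9 = -(-2*D*x + 2)/9 = -(2 - 2*D*x)/9 = -2/9 + 2*D*x/9)
q = 18 (q = (2 - 1*1)*(9 + 9) = (2 - 1)*18 = 1*18 = 18)
-306/q + 233/331 = -306/18 + 233/331 = -306*1/18 + 233*(1/331) = -17 + 233/331 = -5394/331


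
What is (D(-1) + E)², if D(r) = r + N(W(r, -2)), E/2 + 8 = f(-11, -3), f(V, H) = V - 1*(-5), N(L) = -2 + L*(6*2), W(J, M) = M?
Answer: 3025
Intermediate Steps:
N(L) = -2 + 12*L (N(L) = -2 + L*12 = -2 + 12*L)
f(V, H) = 5 + V (f(V, H) = V + 5 = 5 + V)
E = -28 (E = -16 + 2*(5 - 11) = -16 + 2*(-6) = -16 - 12 = -28)
D(r) = -26 + r (D(r) = r + (-2 + 12*(-2)) = r + (-2 - 24) = r - 26 = -26 + r)
(D(-1) + E)² = ((-26 - 1) - 28)² = (-27 - 28)² = (-55)² = 3025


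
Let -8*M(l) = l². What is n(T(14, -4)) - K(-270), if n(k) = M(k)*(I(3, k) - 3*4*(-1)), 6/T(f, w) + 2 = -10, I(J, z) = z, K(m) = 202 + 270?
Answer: -30231/64 ≈ -472.36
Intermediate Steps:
K(m) = 472
M(l) = -l²/8
T(f, w) = -½ (T(f, w) = 6/(-2 - 10) = 6/(-12) = 6*(-1/12) = -½)
n(k) = -k²*(12 + k)/8 (n(k) = (-k²/8)*(k - 3*4*(-1)) = (-k²/8)*(k - 12*(-1)) = (-k²/8)*(k + 12) = (-k²/8)*(12 + k) = -k²*(12 + k)/8)
n(T(14, -4)) - K(-270) = (-½)²*(-12 - 1*(-½))/8 - 1*472 = (⅛)*(¼)*(-12 + ½) - 472 = (⅛)*(¼)*(-23/2) - 472 = -23/64 - 472 = -30231/64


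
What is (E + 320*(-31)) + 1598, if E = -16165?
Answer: -24487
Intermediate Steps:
(E + 320*(-31)) + 1598 = (-16165 + 320*(-31)) + 1598 = (-16165 - 9920) + 1598 = -26085 + 1598 = -24487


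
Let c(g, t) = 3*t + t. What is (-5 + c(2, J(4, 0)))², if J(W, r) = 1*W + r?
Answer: 121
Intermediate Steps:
J(W, r) = W + r
c(g, t) = 4*t
(-5 + c(2, J(4, 0)))² = (-5 + 4*(4 + 0))² = (-5 + 4*4)² = (-5 + 16)² = 11² = 121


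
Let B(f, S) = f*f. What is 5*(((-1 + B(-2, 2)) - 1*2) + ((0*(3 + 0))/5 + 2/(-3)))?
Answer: 5/3 ≈ 1.6667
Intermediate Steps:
B(f, S) = f**2
5*(((-1 + B(-2, 2)) - 1*2) + ((0*(3 + 0))/5 + 2/(-3))) = 5*(((-1 + (-2)**2) - 1*2) + ((0*(3 + 0))/5 + 2/(-3))) = 5*(((-1 + 4) - 2) + ((0*3)*(1/5) + 2*(-1/3))) = 5*((3 - 2) + (0*(1/5) - 2/3)) = 5*(1 + (0 - 2/3)) = 5*(1 - 2/3) = 5*(1/3) = 5/3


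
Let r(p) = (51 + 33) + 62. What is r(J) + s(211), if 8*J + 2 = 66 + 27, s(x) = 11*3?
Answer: 179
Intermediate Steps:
s(x) = 33
J = 91/8 (J = -1/4 + (66 + 27)/8 = -1/4 + (1/8)*93 = -1/4 + 93/8 = 91/8 ≈ 11.375)
r(p) = 146 (r(p) = 84 + 62 = 146)
r(J) + s(211) = 146 + 33 = 179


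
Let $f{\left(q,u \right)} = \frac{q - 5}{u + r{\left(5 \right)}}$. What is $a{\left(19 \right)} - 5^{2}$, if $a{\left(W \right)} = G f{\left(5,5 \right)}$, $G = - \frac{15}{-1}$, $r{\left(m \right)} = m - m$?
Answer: $-25$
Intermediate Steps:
$r{\left(m \right)} = 0$
$f{\left(q,u \right)} = \frac{-5 + q}{u}$ ($f{\left(q,u \right)} = \frac{q - 5}{u + 0} = \frac{-5 + q}{u}$)
$G = 15$ ($G = \left(-15\right) \left(-1\right) = 15$)
$a{\left(W \right)} = 0$ ($a{\left(W \right)} = 15 \frac{-5 + 5}{5} = 15 \cdot \frac{1}{5} \cdot 0 = 15 \cdot 0 = 0$)
$a{\left(19 \right)} - 5^{2} = 0 - 5^{2} = 0 - 25 = -25$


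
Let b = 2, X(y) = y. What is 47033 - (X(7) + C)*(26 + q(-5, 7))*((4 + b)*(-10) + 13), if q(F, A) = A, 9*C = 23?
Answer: 185561/3 ≈ 61854.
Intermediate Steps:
C = 23/9 (C = (⅑)*23 = 23/9 ≈ 2.5556)
47033 - (X(7) + C)*(26 + q(-5, 7))*((4 + b)*(-10) + 13) = 47033 - (7 + 23/9)*(26 + 7)*((4 + 2)*(-10) + 13) = 47033 - (86/9)*33*(6*(-10) + 13) = 47033 - 946*(-60 + 13)/3 = 47033 - 946*(-47)/3 = 47033 - 1*(-44462/3) = 47033 + 44462/3 = 185561/3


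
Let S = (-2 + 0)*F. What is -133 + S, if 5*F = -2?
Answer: -661/5 ≈ -132.20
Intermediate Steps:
F = -2/5 (F = (1/5)*(-2) = -2/5 ≈ -0.40000)
S = 4/5 (S = (-2 + 0)*(-2/5) = -2*(-2/5) = 4/5 ≈ 0.80000)
-133 + S = -133 + 4/5 = -661/5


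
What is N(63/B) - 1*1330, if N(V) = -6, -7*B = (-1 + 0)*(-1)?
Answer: -1336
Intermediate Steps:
B = -⅐ (B = -(-1 + 0)*(-1)/7 = -(-1)*(-1)/7 = -⅐*1 = -⅐ ≈ -0.14286)
N(63/B) - 1*1330 = -6 - 1*1330 = -6 - 1330 = -1336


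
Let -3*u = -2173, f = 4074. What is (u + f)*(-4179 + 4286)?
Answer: 1540265/3 ≈ 5.1342e+5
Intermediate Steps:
u = 2173/3 (u = -⅓*(-2173) = 2173/3 ≈ 724.33)
(u + f)*(-4179 + 4286) = (2173/3 + 4074)*(-4179 + 4286) = (14395/3)*107 = 1540265/3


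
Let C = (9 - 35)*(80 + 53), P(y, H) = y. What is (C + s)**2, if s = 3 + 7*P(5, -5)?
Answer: 11696400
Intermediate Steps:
C = -3458 (C = -26*133 = -3458)
s = 38 (s = 3 + 7*5 = 3 + 35 = 38)
(C + s)**2 = (-3458 + 38)**2 = (-3420)**2 = 11696400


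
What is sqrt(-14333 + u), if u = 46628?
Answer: sqrt(32295) ≈ 179.71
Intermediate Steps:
sqrt(-14333 + u) = sqrt(-14333 + 46628) = sqrt(32295)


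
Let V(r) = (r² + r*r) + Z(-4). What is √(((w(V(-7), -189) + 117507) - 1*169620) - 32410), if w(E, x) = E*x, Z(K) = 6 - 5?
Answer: I*√103234 ≈ 321.3*I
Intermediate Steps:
Z(K) = 1
V(r) = 1 + 2*r² (V(r) = (r² + r*r) + 1 = (r² + r²) + 1 = 2*r² + 1 = 1 + 2*r²)
√(((w(V(-7), -189) + 117507) - 1*169620) - 32410) = √((((1 + 2*(-7)²)*(-189) + 117507) - 1*169620) - 32410) = √((((1 + 2*49)*(-189) + 117507) - 169620) - 32410) = √((((1 + 98)*(-189) + 117507) - 169620) - 32410) = √(((99*(-189) + 117507) - 169620) - 32410) = √(((-18711 + 117507) - 169620) - 32410) = √((98796 - 169620) - 32410) = √(-70824 - 32410) = √(-103234) = I*√103234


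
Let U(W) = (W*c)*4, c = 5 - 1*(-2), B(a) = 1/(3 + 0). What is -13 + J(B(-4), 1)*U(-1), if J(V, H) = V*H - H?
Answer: 17/3 ≈ 5.6667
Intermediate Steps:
B(a) = 1/3
c = 7 (c = 5 + 2 = 7)
U(W) = 28*W (U(W) = (W*7)*4 = (7*W)*4 = 28*W)
J(V, H) = -H + H*V (J(V, H) = H*V - H = -H + H*V)
-13 + J(B(-4), 1)*U(-1) = -13 + (1*(-1 + 1/3))*(28*(-1)) = -13 + (1*(-2/3))*(-28) = -13 - 2/3*(-28) = -13 + 56/3 = 17/3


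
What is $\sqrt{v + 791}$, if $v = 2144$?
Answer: $\sqrt{2935} \approx 54.176$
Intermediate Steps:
$\sqrt{v + 791} = \sqrt{2144 + 791} = \sqrt{2935}$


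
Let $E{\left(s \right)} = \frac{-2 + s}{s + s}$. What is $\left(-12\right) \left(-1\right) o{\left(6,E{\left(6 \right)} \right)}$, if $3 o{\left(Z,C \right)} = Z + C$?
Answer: $\frac{76}{3} \approx 25.333$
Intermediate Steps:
$E{\left(s \right)} = \frac{-2 + s}{2 s}$
$o{\left(Z,C \right)} = \frac{C}{3} + \frac{Z}{3}$ ($o{\left(Z,C \right)} = \frac{Z + C}{3} = \frac{C + Z}{3} = \frac{C}{3} + \frac{Z}{3}$)
$\left(-12\right) \left(-1\right) o{\left(6,E{\left(6 \right)} \right)} = \left(-12\right) \left(-1\right) \left(\frac{\frac{1}{2} \cdot \frac{1}{6} \left(-2 + 6\right)}{3} + \frac{1}{3} \cdot 6\right) = 12 \left(\frac{\frac{1}{2} \cdot \frac{1}{6} \cdot 4}{3} + 2\right) = 12 \left(\frac{1}{3} \cdot \frac{1}{3} + 2\right) = 12 \left(\frac{1}{9} + 2\right) = 12 \cdot \frac{19}{9} = \frac{76}{3}$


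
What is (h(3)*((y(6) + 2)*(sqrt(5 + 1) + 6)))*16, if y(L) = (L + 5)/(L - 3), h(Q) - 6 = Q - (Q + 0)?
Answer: 3264 + 544*sqrt(6) ≈ 4596.5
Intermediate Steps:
h(Q) = 6 (h(Q) = 6 + (Q - (Q + 0)) = 6 + (Q - Q) = 6 + 0 = 6)
y(L) = (5 + L)/(-3 + L)
(h(3)*((y(6) + 2)*(sqrt(5 + 1) + 6)))*16 = (6*(((5 + 6)/(-3 + 6) + 2)*(sqrt(5 + 1) + 6)))*16 = (6*((11/3 + 2)*(sqrt(6) + 6)))*16 = (6*(((1/3)*11 + 2)*(6 + sqrt(6))))*16 = (6*((11/3 + 2)*(6 + sqrt(6))))*16 = (6*(17*(6 + sqrt(6))/3))*16 = (6*(34 + 17*sqrt(6)/3))*16 = (204 + 34*sqrt(6))*16 = 3264 + 544*sqrt(6)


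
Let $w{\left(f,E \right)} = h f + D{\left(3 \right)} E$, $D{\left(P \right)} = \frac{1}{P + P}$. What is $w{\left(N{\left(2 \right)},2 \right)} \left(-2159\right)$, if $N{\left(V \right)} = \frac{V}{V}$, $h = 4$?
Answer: $- \frac{28067}{3} \approx -9355.7$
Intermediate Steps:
$N{\left(V \right)} = 1$
$D{\left(P \right)} = \frac{1}{2 P}$
$w{\left(f,E \right)} = 4 f + \frac{E}{6}$ ($w{\left(f,E \right)} = 4 f + \frac{1}{2 \cdot 3} E = 4 f + \frac{1}{2} \cdot \frac{1}{3} E = 4 f + \frac{E}{6}$)
$w{\left(N{\left(2 \right)},2 \right)} \left(-2159\right) = \left(4 \cdot 1 + \frac{1}{6} \cdot 2\right) \left(-2159\right) = \left(4 + \frac{1}{3}\right) \left(-2159\right) = \frac{13}{3} \left(-2159\right) = - \frac{28067}{3}$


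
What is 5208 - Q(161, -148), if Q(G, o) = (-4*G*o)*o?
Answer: 14111384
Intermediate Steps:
Q(G, o) = -4*G*o**2 (Q(G, o) = (-4*G*o)*o = -4*G*o**2)
5208 - Q(161, -148) = 5208 - (-4)*161*(-148)**2 = 5208 - (-4)*161*21904 = 5208 - 1*(-14106176) = 5208 + 14106176 = 14111384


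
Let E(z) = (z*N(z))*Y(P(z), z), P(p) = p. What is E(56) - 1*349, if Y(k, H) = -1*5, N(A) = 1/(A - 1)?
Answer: -3895/11 ≈ -354.09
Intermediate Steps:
N(A) = 1/(-1 + A)
Y(k, H) = -5
E(z) = -5*z/(-1 + z) (E(z) = (z/(-1 + z))*(-5) = -5*z/(-1 + z))
E(56) - 1*349 = -5*56/(-1 + 56) - 1*349 = -5*56/55 - 349 = -5*56*1/55 - 349 = -56/11 - 349 = -3895/11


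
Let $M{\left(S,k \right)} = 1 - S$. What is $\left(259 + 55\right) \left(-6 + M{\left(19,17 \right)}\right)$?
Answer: $-7536$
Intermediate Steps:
$\left(259 + 55\right) \left(-6 + M{\left(19,17 \right)}\right) = \left(259 + 55\right) \left(-6 + \left(1 - 19\right)\right) = 314 \left(-6 + \left(1 - 19\right)\right) = 314 \left(-6 - 18\right) = 314 \left(-24\right) = -7536$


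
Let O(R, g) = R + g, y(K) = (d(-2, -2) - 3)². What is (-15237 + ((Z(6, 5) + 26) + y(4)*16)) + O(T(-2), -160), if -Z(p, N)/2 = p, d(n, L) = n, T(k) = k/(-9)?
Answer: -134845/9 ≈ -14983.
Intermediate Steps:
T(k) = -k/9 (T(k) = k*(-⅑) = -k/9)
Z(p, N) = -2*p
y(K) = 25 (y(K) = (-2 - 3)² = (-5)² = 25)
(-15237 + ((Z(6, 5) + 26) + y(4)*16)) + O(T(-2), -160) = (-15237 + ((-2*6 + 26) + 25*16)) + (-⅑*(-2) - 160) = (-15237 + ((-12 + 26) + 400)) + (2/9 - 160) = (-15237 + (14 + 400)) - 1438/9 = (-15237 + 414) - 1438/9 = -14823 - 1438/9 = -134845/9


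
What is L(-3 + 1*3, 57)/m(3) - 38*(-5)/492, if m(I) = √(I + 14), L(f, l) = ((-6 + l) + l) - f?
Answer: 95/246 + 108*√17/17 ≈ 26.580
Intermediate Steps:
L(f, l) = -6 - f + 2*l (L(f, l) = (-6 + 2*l) - f = -6 - f + 2*l)
m(I) = √(14 + I)
L(-3 + 1*3, 57)/m(3) - 38*(-5)/492 = (-6 - (-3 + 1*3) + 2*57)/(√(14 + 3)) - 38*(-5)/492 = (-6 - (-3 + 3) + 114)/(√17) + 190*(1/492) = (-6 - 1*0 + 114)*(√17/17) + 95/246 = (-6 + 0 + 114)*(√17/17) + 95/246 = 108*(√17/17) + 95/246 = 108*√17/17 + 95/246 = 95/246 + 108*√17/17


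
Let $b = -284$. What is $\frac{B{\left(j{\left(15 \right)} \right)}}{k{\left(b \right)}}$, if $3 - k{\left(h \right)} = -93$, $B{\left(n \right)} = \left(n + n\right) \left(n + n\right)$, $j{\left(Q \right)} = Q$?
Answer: $\frac{75}{8} \approx 9.375$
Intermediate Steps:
$B{\left(n \right)} = 4 n^{2}$ ($B{\left(n \right)} = 2 n 2 n = 4 n^{2}$)
$k{\left(h \right)} = 96$ ($k{\left(h \right)} = 3 - -93 = 3 + 93 = 96$)
$\frac{B{\left(j{\left(15 \right)} \right)}}{k{\left(b \right)}} = \frac{4 \cdot 15^{2}}{96} = 4 \cdot 225 \cdot \frac{1}{96} = 900 \cdot \frac{1}{96} = \frac{75}{8}$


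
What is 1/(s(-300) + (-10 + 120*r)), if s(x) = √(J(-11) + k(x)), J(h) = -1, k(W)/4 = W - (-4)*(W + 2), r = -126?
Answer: -15130/228922869 - I*√5969/228922869 ≈ -6.6092e-5 - 3.3749e-7*I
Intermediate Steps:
k(W) = 32 + 20*W (k(W) = 4*(W - (-4)*(W + 2)) = 4*(W - (-4)*(2 + W)) = 4*(W - (-8 - 4*W)) = 4*(W + (8 + 4*W)) = 4*(8 + 5*W) = 32 + 20*W)
s(x) = √(31 + 20*x) (s(x) = √(-1 + (32 + 20*x)) = √(31 + 20*x))
1/(s(-300) + (-10 + 120*r)) = 1/(√(31 + 20*(-300)) + (-10 + 120*(-126))) = 1/(√(31 - 6000) + (-10 - 15120)) = 1/(√(-5969) - 15130) = 1/(I*√5969 - 15130) = 1/(-15130 + I*√5969)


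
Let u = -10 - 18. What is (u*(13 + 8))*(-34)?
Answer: 19992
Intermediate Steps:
u = -28
(u*(13 + 8))*(-34) = -28*(13 + 8)*(-34) = -28*21*(-34) = -588*(-34) = 19992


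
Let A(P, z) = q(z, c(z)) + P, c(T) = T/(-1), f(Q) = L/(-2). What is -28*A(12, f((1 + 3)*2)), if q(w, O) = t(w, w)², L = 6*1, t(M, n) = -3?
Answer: -588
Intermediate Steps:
L = 6
f(Q) = -3 (f(Q) = 6/(-2) = 6*(-½) = -3)
c(T) = -T (c(T) = T*(-1) = -T)
q(w, O) = 9 (q(w, O) = (-3)² = 9)
A(P, z) = 9 + P
-28*A(12, f((1 + 3)*2)) = -28*(9 + 12) = -28*21 = -588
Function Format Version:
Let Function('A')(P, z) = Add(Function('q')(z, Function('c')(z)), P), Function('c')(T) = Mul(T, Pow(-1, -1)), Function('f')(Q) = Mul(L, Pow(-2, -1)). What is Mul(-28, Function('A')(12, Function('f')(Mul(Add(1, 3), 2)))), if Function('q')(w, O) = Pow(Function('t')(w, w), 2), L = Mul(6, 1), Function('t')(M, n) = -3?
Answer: -588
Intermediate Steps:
L = 6
Function('f')(Q) = -3 (Function('f')(Q) = Mul(6, Pow(-2, -1)) = Mul(6, Rational(-1, 2)) = -3)
Function('c')(T) = Mul(-1, T) (Function('c')(T) = Mul(T, -1) = Mul(-1, T))
Function('q')(w, O) = 9 (Function('q')(w, O) = Pow(-3, 2) = 9)
Function('A')(P, z) = Add(9, P)
Mul(-28, Function('A')(12, Function('f')(Mul(Add(1, 3), 2)))) = Mul(-28, Add(9, 12)) = Mul(-28, 21) = -588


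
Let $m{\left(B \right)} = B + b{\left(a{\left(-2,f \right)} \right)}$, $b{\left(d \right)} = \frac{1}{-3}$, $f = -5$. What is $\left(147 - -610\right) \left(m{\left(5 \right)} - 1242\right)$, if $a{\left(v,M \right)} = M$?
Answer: $- \frac{2809984}{3} \approx -9.3666 \cdot 10^{5}$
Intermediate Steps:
$b{\left(d \right)} = - \frac{1}{3}$
$m{\left(B \right)} = - \frac{1}{3} + B$ ($m{\left(B \right)} = B - \frac{1}{3} = - \frac{1}{3} + B$)
$\left(147 - -610\right) \left(m{\left(5 \right)} - 1242\right) = \left(147 - -610\right) \left(\left(- \frac{1}{3} + 5\right) - 1242\right) = \left(147 + 610\right) \left(\frac{14}{3} - 1242\right) = 757 \left(- \frac{3712}{3}\right) = - \frac{2809984}{3}$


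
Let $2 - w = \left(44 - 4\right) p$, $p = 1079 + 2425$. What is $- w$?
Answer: $140158$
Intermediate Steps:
$p = 3504$
$w = -140158$ ($w = 2 - \left(44 - 4\right) 3504 = 2 - 40 \cdot 3504 = 2 - 140160 = -140158$)
$- w = \left(-1\right) \left(-140158\right) = 140158$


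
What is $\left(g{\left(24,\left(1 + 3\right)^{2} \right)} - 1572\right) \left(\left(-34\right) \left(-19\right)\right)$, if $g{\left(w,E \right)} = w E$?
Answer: $-767448$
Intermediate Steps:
$g{\left(w,E \right)} = E w$
$\left(g{\left(24,\left(1 + 3\right)^{2} \right)} - 1572\right) \left(\left(-34\right) \left(-19\right)\right) = \left(\left(1 + 3\right)^{2} \cdot 24 - 1572\right) \left(\left(-34\right) \left(-19\right)\right) = \left(4^{2} \cdot 24 - 1572\right) 646 = \left(16 \cdot 24 - 1572\right) 646 = \left(384 - 1572\right) 646 = \left(-1188\right) 646 = -767448$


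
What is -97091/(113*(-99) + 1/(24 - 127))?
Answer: 10000373/1152262 ≈ 8.6789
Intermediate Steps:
-97091/(113*(-99) + 1/(24 - 127)) = -97091/(-11187 + 1/(-103)) = -97091/(-11187 - 1/103) = -97091/(-1152262/103) = -97091*(-103/1152262) = 10000373/1152262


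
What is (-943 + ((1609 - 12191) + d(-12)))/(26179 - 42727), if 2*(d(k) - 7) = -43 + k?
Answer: 7697/11032 ≈ 0.69770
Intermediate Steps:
d(k) = -29/2 + k/2 (d(k) = 7 + (-43 + k)/2 = 7 + (-43/2 + k/2) = -29/2 + k/2)
(-943 + ((1609 - 12191) + d(-12)))/(26179 - 42727) = (-943 + ((1609 - 12191) + (-29/2 + (1/2)*(-12))))/(26179 - 42727) = (-943 + (-10582 + (-29/2 - 6)))/(-16548) = (-943 + (-10582 - 41/2))*(-1/16548) = (-943 - 21205/2)*(-1/16548) = -23091/2*(-1/16548) = 7697/11032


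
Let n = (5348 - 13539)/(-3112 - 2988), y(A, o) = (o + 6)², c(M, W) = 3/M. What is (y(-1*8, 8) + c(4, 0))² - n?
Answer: 944504961/24400 ≈ 38709.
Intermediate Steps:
y(A, o) = (6 + o)²
n = 8191/6100 (n = -8191/(-6100) = -8191*(-1/6100) = 8191/6100 ≈ 1.3428)
(y(-1*8, 8) + c(4, 0))² - n = ((6 + 8)² + 3/4)² - 1*8191/6100 = (14² + 3*(¼))² - 8191/6100 = (196 + ¾)² - 8191/6100 = (787/4)² - 8191/6100 = 619369/16 - 8191/6100 = 944504961/24400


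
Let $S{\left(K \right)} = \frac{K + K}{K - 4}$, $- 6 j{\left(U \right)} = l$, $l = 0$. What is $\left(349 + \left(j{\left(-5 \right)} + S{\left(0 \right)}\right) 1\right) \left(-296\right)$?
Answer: $-103304$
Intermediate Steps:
$j{\left(U \right)} = 0$ ($j{\left(U \right)} = \left(- \frac{1}{6}\right) 0 = 0$)
$S{\left(K \right)} = \frac{2 K}{-4 + K}$
$\left(349 + \left(j{\left(-5 \right)} + S{\left(0 \right)}\right) 1\right) \left(-296\right) = \left(349 + \left(0 + 2 \cdot 0 \frac{1}{-4 + 0}\right) 1\right) \left(-296\right) = \left(349 + \left(0 + 2 \cdot 0 \frac{1}{-4}\right) 1\right) \left(-296\right) = \left(349 + \left(0 + 2 \cdot 0 \left(- \frac{1}{4}\right)\right) 1\right) \left(-296\right) = \left(349 + \left(0 + 0\right) 1\right) \left(-296\right) = \left(349 + 0 \cdot 1\right) \left(-296\right) = \left(349 + 0\right) \left(-296\right) = 349 \left(-296\right) = -103304$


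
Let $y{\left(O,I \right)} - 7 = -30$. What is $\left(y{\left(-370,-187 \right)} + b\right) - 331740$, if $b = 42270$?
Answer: $-289493$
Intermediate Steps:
$y{\left(O,I \right)} = -23$ ($y{\left(O,I \right)} = 7 - 30 = -23$)
$\left(y{\left(-370,-187 \right)} + b\right) - 331740 = \left(-23 + 42270\right) - 331740 = 42247 - 331740 = -289493$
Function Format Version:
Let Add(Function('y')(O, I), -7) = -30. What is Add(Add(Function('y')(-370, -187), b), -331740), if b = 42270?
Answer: -289493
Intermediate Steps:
Function('y')(O, I) = -23 (Function('y')(O, I) = Add(7, -30) = -23)
Add(Add(Function('y')(-370, -187), b), -331740) = Add(Add(-23, 42270), -331740) = Add(42247, -331740) = -289493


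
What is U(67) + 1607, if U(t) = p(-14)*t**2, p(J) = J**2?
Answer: 881451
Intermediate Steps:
U(t) = 196*t**2 (U(t) = (-14)**2*t**2 = 196*t**2)
U(67) + 1607 = 196*67**2 + 1607 = 196*4489 + 1607 = 879844 + 1607 = 881451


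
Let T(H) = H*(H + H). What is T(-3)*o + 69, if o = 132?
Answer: 2445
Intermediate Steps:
T(H) = 2*H² (T(H) = H*(2*H) = 2*H²)
T(-3)*o + 69 = (2*(-3)²)*132 + 69 = (2*9)*132 + 69 = 18*132 + 69 = 2376 + 69 = 2445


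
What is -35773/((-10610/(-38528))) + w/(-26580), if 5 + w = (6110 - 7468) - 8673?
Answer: -915852532639/7050345 ≈ -1.2990e+5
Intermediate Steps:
w = -10036 (w = -5 + ((6110 - 7468) - 8673) = -5 + (-1358 - 8673) = -5 - 10031 = -10036)
-35773/((-10610/(-38528))) + w/(-26580) = -35773/((-10610/(-38528))) - 10036/(-26580) = -35773/((-10610*(-1/38528))) - 10036*(-1/26580) = -35773/5305/19264 + 2509/6645 = -35773*19264/5305 + 2509/6645 = -689131072/5305 + 2509/6645 = -915852532639/7050345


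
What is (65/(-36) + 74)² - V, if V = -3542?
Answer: 11345233/1296 ≈ 8754.0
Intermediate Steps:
(65/(-36) + 74)² - V = (65/(-36) + 74)² - 1*(-3542) = (65*(-1/36) + 74)² + 3542 = (-65/36 + 74)² + 3542 = (2599/36)² + 3542 = 6754801/1296 + 3542 = 11345233/1296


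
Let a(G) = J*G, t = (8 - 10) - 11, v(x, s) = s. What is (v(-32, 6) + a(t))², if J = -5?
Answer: 5041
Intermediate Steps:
t = -13 (t = -2 - 11 = -13)
a(G) = -5*G
(v(-32, 6) + a(t))² = (6 - 5*(-13))² = (6 + 65)² = 71² = 5041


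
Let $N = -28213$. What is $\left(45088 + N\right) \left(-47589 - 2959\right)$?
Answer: $-852997500$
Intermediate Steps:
$\left(45088 + N\right) \left(-47589 - 2959\right) = \left(45088 - 28213\right) \left(-47589 - 2959\right) = 16875 \left(-50548\right) = -852997500$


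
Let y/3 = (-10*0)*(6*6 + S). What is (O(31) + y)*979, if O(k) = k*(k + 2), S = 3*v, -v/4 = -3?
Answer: 1001517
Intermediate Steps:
v = 12 (v = -4*(-3) = 12)
S = 36 (S = 3*12 = 36)
O(k) = k*(2 + k)
y = 0 (y = 3*((-10*0)*(6*6 + 36)) = 3*(0*(36 + 36)) = 3*(0*72) = 3*0 = 0)
(O(31) + y)*979 = (31*(2 + 31) + 0)*979 = (31*33 + 0)*979 = (1023 + 0)*979 = 1023*979 = 1001517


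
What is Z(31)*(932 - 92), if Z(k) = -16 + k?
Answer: 12600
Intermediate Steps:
Z(31)*(932 - 92) = (-16 + 31)*(932 - 92) = 15*840 = 12600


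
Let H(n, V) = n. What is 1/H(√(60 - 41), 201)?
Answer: √19/19 ≈ 0.22942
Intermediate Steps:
1/H(√(60 - 41), 201) = 1/(√(60 - 41)) = 1/(√19) = √19/19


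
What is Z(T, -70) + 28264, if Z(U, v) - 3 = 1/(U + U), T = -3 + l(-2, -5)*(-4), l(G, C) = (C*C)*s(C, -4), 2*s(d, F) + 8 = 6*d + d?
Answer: 121378499/4294 ≈ 28267.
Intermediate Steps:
s(d, F) = -4 + 7*d/2 (s(d, F) = -4 + (6*d + d)/2 = -4 + (7*d)/2 = -4 + 7*d/2)
l(G, C) = C²*(-4 + 7*C/2) (l(G, C) = (C*C)*(-4 + 7*C/2) = C²*(-4 + 7*C/2))
T = 2147 (T = -3 + ((½)*(-5)²*(-8 + 7*(-5)))*(-4) = -3 + ((½)*25*(-8 - 35))*(-4) = -3 + ((½)*25*(-43))*(-4) = -3 - 1075/2*(-4) = -3 + 2150 = 2147)
Z(U, v) = 3 + 1/(2*U) (Z(U, v) = 3 + 1/(U + U) = 3 + 1/(2*U))
Z(T, -70) + 28264 = (3 + (½)/2147) + 28264 = (3 + (½)*(1/2147)) + 28264 = (3 + 1/4294) + 28264 = 12883/4294 + 28264 = 121378499/4294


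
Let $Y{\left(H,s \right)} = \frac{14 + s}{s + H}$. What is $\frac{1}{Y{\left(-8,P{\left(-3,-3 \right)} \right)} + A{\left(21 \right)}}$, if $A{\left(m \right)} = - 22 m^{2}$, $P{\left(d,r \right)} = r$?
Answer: $- \frac{1}{9703} \approx -0.00010306$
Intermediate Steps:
$Y{\left(H,s \right)} = \frac{14 + s}{H + s}$
$\frac{1}{Y{\left(-8,P{\left(-3,-3 \right)} \right)} + A{\left(21 \right)}} = \frac{1}{\frac{14 - 3}{-8 - 3} - 22 \cdot 21^{2}} = \frac{1}{\frac{1}{-11} \cdot 11 - 9702} = \frac{1}{\left(- \frac{1}{11}\right) 11 - 9702} = \frac{1}{-1 - 9702} = \frac{1}{-9703} = - \frac{1}{9703}$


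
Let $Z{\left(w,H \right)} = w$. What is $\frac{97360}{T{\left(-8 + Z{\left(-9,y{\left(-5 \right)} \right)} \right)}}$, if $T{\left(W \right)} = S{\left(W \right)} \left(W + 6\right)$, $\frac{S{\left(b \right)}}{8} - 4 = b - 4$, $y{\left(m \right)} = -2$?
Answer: $\frac{12170}{187} \approx 65.08$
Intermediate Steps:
$S{\left(b \right)} = 8 b$ ($S{\left(b \right)} = 32 + 8 \left(b - 4\right) = 32 + 8 \left(-4 + b\right) = 32 + \left(-32 + 8 b\right) = 8 b$)
$T{\left(W \right)} = 8 W \left(6 + W\right)$ ($T{\left(W \right)} = 8 W \left(W + 6\right) = 8 W \left(6 + W\right)$)
$\frac{97360}{T{\left(-8 + Z{\left(-9,y{\left(-5 \right)} \right)} \right)}} = \frac{97360}{8 \left(-8 - 9\right) \left(6 - 17\right)} = \frac{97360}{8 \left(-17\right) \left(6 - 17\right)} = \frac{97360}{8 \left(-17\right) \left(-11\right)} = \frac{97360}{1496} = 97360 \cdot \frac{1}{1496} = \frac{12170}{187}$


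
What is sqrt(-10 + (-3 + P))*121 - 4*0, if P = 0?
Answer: 121*I*sqrt(13) ≈ 436.27*I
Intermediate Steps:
sqrt(-10 + (-3 + P))*121 - 4*0 = sqrt(-10 + (-3 + 0))*121 - 4*0 = sqrt(-10 - 3)*121 + 0 = sqrt(-13)*121 + 0 = (I*sqrt(13))*121 + 0 = 121*I*sqrt(13) + 0 = 121*I*sqrt(13)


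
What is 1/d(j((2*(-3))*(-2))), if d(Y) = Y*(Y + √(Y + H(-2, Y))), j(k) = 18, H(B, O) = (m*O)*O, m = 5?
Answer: -1/1314 + √182/7884 ≈ 0.00095012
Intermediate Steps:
H(B, O) = 5*O² (H(B, O) = (5*O)*O = 5*O²)
d(Y) = Y*(Y + √(Y + 5*Y²))
1/d(j((2*(-3))*(-2))) = 1/(18*(18 + √(18*(1 + 5*18)))) = 1/(18*(18 + √(18*(1 + 90)))) = 1/(18*(18 + √(18*91))) = 1/(18*(18 + √1638)) = 1/(18*(18 + 3*√182)) = 1/(324 + 54*√182)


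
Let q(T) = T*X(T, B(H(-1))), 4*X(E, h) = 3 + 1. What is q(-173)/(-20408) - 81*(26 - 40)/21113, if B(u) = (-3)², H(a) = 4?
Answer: 26795221/430874104 ≈ 0.062188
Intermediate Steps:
B(u) = 9
X(E, h) = 1 (X(E, h) = (3 + 1)/4 = (¼)*4 = 1)
q(T) = T (q(T) = T*1 = T)
q(-173)/(-20408) - 81*(26 - 40)/21113 = -173/(-20408) - 81*(26 - 40)/21113 = -173*(-1/20408) - 81*(-14)*(1/21113) = 173/20408 + 1134*(1/21113) = 173/20408 + 1134/21113 = 26795221/430874104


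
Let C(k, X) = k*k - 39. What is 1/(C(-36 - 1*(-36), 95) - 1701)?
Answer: -1/1740 ≈ -0.00057471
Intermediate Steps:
C(k, X) = -39 + k**2 (C(k, X) = k**2 - 39 = -39 + k**2)
1/(C(-36 - 1*(-36), 95) - 1701) = 1/((-39 + (-36 - 1*(-36))**2) - 1701) = 1/((-39 + (-36 + 36)**2) - 1701) = 1/((-39 + 0**2) - 1701) = 1/((-39 + 0) - 1701) = 1/(-39 - 1701) = 1/(-1740) = -1/1740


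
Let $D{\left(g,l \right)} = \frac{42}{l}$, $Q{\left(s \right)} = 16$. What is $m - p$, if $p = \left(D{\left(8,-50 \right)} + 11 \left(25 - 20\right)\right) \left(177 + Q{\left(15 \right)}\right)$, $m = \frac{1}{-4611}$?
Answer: $- \frac{1204955767}{115275} \approx -10453.0$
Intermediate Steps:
$m = - \frac{1}{4611} \approx -0.00021687$
$p = \frac{261322}{25}$ ($p = \left(\frac{42}{-50} + 11 \left(25 - 20\right)\right) \left(177 + 16\right) = \left(42 \left(- \frac{1}{50}\right) + 11 \cdot 5\right) 193 = \left(- \frac{21}{25} + 55\right) 193 = \frac{1354}{25} \cdot 193 = \frac{261322}{25} \approx 10453.0$)
$m - p = - \frac{1}{4611} - \frac{261322}{25} = - \frac{1204955767}{115275}$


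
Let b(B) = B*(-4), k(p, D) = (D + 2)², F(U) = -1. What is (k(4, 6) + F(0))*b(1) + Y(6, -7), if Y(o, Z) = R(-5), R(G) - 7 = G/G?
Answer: -244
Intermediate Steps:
R(G) = 8 (R(G) = 7 + G/G = 7 + 1 = 8)
Y(o, Z) = 8
k(p, D) = (2 + D)²
b(B) = -4*B
(k(4, 6) + F(0))*b(1) + Y(6, -7) = ((2 + 6)² - 1)*(-4*1) + 8 = (8² - 1)*(-4) + 8 = (64 - 1)*(-4) + 8 = 63*(-4) + 8 = -252 + 8 = -244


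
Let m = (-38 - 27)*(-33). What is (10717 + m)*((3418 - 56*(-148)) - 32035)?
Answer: -261471598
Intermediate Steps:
m = 2145 (m = -65*(-33) = 2145)
(10717 + m)*((3418 - 56*(-148)) - 32035) = (10717 + 2145)*((3418 - 56*(-148)) - 32035) = 12862*((3418 - 1*(-8288)) - 32035) = 12862*((3418 + 8288) - 32035) = 12862*(11706 - 32035) = 12862*(-20329) = -261471598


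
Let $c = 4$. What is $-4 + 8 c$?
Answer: $28$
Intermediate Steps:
$-4 + 8 c = -4 + 8 \cdot 4 = -4 + 32 = 28$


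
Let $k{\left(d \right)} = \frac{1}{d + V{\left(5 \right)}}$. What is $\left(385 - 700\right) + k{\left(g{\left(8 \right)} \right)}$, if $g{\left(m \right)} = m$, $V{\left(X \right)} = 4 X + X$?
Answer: $- \frac{10394}{33} \approx -314.97$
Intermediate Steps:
$V{\left(X \right)} = 5 X$
$k{\left(d \right)} = \frac{1}{25 + d}$ ($k{\left(d \right)} = \frac{1}{d + 5 \cdot 5} = \frac{1}{d + 25} = \frac{1}{25 + d}$)
$\left(385 - 700\right) + k{\left(g{\left(8 \right)} \right)} = \left(385 - 700\right) + \frac{1}{25 + 8} = \left(385 - 700\right) + \frac{1}{33} = -315 + \frac{1}{33} = - \frac{10394}{33}$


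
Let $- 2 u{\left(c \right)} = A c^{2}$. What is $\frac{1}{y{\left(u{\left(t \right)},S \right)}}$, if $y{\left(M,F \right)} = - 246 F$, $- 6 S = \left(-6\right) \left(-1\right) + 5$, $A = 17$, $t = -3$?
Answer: $\frac{1}{451} \approx 0.0022173$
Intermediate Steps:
$u{\left(c \right)} = - \frac{17 c^{2}}{2}$
$S = - \frac{11}{6}$ ($S = - \frac{\left(-6\right) \left(-1\right) + 5}{6} = - \frac{6 + 5}{6} = \left(- \frac{1}{6}\right) 11 = - \frac{11}{6} \approx -1.8333$)
$\frac{1}{y{\left(u{\left(t \right)},S \right)}} = \frac{1}{\left(-246\right) \left(- \frac{11}{6}\right)} = \frac{1}{451}$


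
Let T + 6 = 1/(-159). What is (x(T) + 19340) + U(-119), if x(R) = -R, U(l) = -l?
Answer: 3094936/159 ≈ 19465.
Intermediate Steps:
T = -955/159 (T = -6 + 1/(-159) = -6 - 1/159 = -955/159 ≈ -6.0063)
(x(T) + 19340) + U(-119) = (-1*(-955/159) + 19340) - 1*(-119) = (955/159 + 19340) + 119 = 3076015/159 + 119 = 3094936/159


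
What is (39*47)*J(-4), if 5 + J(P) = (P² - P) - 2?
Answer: 23829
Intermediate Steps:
J(P) = -7 + P² - P (J(P) = -5 + ((P² - P) - 2) = -5 + (-2 + P² - P) = -7 + P² - P)
(39*47)*J(-4) = (39*47)*(-7 + (-4)² - 1*(-4)) = 1833*(-7 + 16 + 4) = 1833*13 = 23829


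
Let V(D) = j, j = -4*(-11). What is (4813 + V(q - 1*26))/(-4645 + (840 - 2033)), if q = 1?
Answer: -1619/1946 ≈ -0.83196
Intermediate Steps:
j = 44
V(D) = 44
(4813 + V(q - 1*26))/(-4645 + (840 - 2033)) = (4813 + 44)/(-4645 + (840 - 2033)) = 4857/(-4645 - 1193) = 4857/(-5838) = 4857*(-1/5838) = -1619/1946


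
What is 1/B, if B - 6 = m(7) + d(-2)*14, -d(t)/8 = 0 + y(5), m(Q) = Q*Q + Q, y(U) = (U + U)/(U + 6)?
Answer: -11/438 ≈ -0.025114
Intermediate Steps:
y(U) = 2*U/(6 + U) (y(U) = (2*U)/(6 + U) = 2*U/(6 + U))
m(Q) = Q + Q**2 (m(Q) = Q**2 + Q = Q + Q**2)
d(t) = -80/11 (d(t) = -8*(0 + 2*5/(6 + 5)) = -8*(0 + 2*5/11) = -8*(0 + 2*5*(1/11)) = -8*(0 + 10/11) = -8*10/11 = -80/11)
B = -438/11 (B = 6 + (7*(1 + 7) - 80/11*14) = 6 + (7*8 - 1120/11) = 6 + (56 - 1120/11) = 6 - 504/11 = -438/11 ≈ -39.818)
1/B = 1/(-438/11) = -11/438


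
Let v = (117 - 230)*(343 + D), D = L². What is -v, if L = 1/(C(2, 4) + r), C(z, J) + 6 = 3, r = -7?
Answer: 3876013/100 ≈ 38760.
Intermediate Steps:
C(z, J) = -3 (C(z, J) = -6 + 3 = -3)
L = -⅒ (L = 1/(-3 - 7) = 1/(-10) = -⅒ ≈ -0.10000)
D = 1/100 (D = (-⅒)² = 1/100 ≈ 0.010000)
v = -3876013/100 (v = (117 - 230)*(343 + 1/100) = -113*34301/100 = -3876013/100 ≈ -38760.)
-v = -1*(-3876013/100) = 3876013/100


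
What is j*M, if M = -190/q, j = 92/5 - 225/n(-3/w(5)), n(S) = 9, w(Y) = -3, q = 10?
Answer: 627/5 ≈ 125.40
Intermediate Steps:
j = -33/5 (j = 92/5 - 225/9 = 92*(⅕) - 225*⅑ = 92/5 - 25 = -33/5 ≈ -6.6000)
M = -19 (M = -190/10 = -190*⅒ = -19)
j*M = -33/5*(-19) = 627/5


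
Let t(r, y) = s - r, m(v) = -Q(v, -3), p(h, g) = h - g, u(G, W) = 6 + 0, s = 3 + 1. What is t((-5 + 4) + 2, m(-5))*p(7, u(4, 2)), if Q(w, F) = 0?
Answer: 3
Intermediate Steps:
s = 4
u(G, W) = 6
m(v) = 0 (m(v) = -1*0 = 0)
t(r, y) = 4 - r
t((-5 + 4) + 2, m(-5))*p(7, u(4, 2)) = (4 - ((-5 + 4) + 2))*(7 - 1*6) = (4 - (-1 + 2))*(7 - 6) = (4 - 1*1)*1 = (4 - 1)*1 = 3*1 = 3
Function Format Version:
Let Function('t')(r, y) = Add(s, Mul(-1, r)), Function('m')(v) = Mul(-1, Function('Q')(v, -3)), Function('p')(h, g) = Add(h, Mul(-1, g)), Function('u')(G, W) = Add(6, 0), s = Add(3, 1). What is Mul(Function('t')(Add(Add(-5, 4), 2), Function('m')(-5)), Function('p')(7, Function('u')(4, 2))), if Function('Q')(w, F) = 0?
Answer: 3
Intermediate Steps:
s = 4
Function('u')(G, W) = 6
Function('m')(v) = 0 (Function('m')(v) = Mul(-1, 0) = 0)
Function('t')(r, y) = Add(4, Mul(-1, r))
Mul(Function('t')(Add(Add(-5, 4), 2), Function('m')(-5)), Function('p')(7, Function('u')(4, 2))) = Mul(Add(4, Mul(-1, Add(Add(-5, 4), 2))), Add(7, Mul(-1, 6))) = Mul(Add(4, Mul(-1, Add(-1, 2))), Add(7, -6)) = Mul(Add(4, Mul(-1, 1)), 1) = Mul(Add(4, -1), 1) = Mul(3, 1) = 3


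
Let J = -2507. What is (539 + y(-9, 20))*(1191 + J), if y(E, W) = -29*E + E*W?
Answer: -815920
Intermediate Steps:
(539 + y(-9, 20))*(1191 + J) = (539 - 9*(-29 + 20))*(1191 - 2507) = (539 - 9*(-9))*(-1316) = (539 + 81)*(-1316) = 620*(-1316) = -815920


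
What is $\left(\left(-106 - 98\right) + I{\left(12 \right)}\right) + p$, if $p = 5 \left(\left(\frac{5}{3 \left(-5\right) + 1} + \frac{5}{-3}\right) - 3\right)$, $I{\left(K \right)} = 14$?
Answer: $- \frac{9035}{42} \approx -215.12$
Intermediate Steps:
$p = - \frac{1055}{42}$ ($p = 5 \left(\left(\frac{5}{-15 + 1} + 5 \left(- \frac{1}{3}\right)\right) - 3\right) = 5 \left(\left(\frac{5}{-14} - \frac{5}{3}\right) - 3\right) = 5 \left(\left(5 \left(- \frac{1}{14}\right) - \frac{5}{3}\right) - 3\right) = 5 \left(\left(- \frac{5}{14} - \frac{5}{3}\right) - 3\right) = 5 \left(- \frac{85}{42} - 3\right) = 5 \left(- \frac{211}{42}\right) = - \frac{1055}{42} \approx -25.119$)
$\left(\left(-106 - 98\right) + I{\left(12 \right)}\right) + p = \left(\left(-106 - 98\right) + 14\right) - \frac{1055}{42} = \left(-204 + 14\right) - \frac{1055}{42} = -190 - \frac{1055}{42} = - \frac{9035}{42}$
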